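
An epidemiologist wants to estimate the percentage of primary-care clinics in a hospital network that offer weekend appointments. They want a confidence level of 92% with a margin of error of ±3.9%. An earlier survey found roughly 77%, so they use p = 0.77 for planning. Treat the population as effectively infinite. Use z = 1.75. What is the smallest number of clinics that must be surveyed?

357

With p = 0.77, p(1−p) = 0.1771.
n = z²·p(1−p)/E² = 1.75² × 0.1771 / 0.039² = 3.0625 × 0.1771 / 0.001521 ≈ 356.59.
Rounding up gives n = 357.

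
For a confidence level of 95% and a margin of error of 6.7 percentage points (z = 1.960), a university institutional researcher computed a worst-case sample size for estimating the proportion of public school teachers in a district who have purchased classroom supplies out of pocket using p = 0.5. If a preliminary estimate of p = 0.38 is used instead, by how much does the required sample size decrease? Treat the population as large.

Conservative (p = 0.5): n = 1.960² × 0.25 / 0.067² ≈ 213.95 → 214.
Using p = 0.38: p(1−p) = 0.2356, so n = 1.960² × 0.2356 / 0.067² ≈ 201.62 → 202.
Reduction: 214 − 202 = 12.

12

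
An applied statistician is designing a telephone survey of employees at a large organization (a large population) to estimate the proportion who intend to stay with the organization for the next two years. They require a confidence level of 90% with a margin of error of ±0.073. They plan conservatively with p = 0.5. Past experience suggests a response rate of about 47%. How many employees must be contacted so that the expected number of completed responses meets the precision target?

271

For 90% confidence, z = 1.645.
Completed interviews needed: n₀ = 1.645² × 0.2500 / 0.073² ≈ 126.95 → 127.
At a 47% response rate, contacts needed = 127 / 0.47 ≈ 270.21 → 271.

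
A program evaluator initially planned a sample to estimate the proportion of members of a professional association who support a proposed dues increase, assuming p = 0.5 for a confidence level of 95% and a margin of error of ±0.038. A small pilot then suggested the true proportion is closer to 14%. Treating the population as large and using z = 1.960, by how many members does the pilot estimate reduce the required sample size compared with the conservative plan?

345

Conservative (p = 0.5): n = 1.960² × 0.25 / 0.038² ≈ 665.10 → 666.
Using p = 0.14: p(1−p) = 0.1204, so n = 1.960² × 0.1204 / 0.038² ≈ 320.31 → 321.
Reduction: 666 − 321 = 345.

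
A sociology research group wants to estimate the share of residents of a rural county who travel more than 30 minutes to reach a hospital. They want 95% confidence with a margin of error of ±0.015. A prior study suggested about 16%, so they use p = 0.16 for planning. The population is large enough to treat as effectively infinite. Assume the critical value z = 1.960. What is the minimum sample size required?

2295

With p = 0.16, p(1−p) = 0.1344.
n = z²·p(1−p)/E² = 1.960² × 0.1344 / 0.015² = 3.8416 × 0.1344 / 0.000225 ≈ 2294.72.
Rounding up gives n = 2295.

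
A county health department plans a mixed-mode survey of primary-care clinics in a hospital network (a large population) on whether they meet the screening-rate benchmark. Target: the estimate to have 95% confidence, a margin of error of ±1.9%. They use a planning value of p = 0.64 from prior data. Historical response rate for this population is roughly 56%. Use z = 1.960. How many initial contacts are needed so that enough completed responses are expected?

4379

Completed interviews needed: n₀ = 1.960² × 0.2304 / 0.019² ≈ 2451.81 → 2452.
At a 56% response rate, contacts needed = 2452 / 0.56 ≈ 4378.57 → 4379.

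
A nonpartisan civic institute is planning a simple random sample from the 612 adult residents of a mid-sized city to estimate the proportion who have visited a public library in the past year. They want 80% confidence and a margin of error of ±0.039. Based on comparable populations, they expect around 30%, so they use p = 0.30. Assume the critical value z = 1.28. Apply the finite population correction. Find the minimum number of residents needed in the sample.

166

Unadjusted: n₀ = 1.28² × 0.30 × 0.70 / 0.039² ≈ 226.21, so n₀ = 227.
Finite population correction with N = 612: n = n₀ / (1 + (n₀−1)/N) = 227 / (1 + 226/612) = 227 / 1.3693 ≈ 165.78.
Rounding up, n = 166.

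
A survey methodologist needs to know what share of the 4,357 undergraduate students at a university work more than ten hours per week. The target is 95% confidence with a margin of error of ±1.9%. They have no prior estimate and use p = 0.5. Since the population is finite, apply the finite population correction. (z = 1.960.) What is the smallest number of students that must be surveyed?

Unadjusted: n₀ = 1.960² × 0.50 × 0.50 / 0.019² ≈ 2660.39, so n₀ = 2661.
Finite population correction with N = 4,357: n = n₀ / (1 + (n₀−1)/N) = 2661 / (1 + 2660/4357) = 2661 / 1.6105 ≈ 1652.27.
Rounding up, n = 1653.

1653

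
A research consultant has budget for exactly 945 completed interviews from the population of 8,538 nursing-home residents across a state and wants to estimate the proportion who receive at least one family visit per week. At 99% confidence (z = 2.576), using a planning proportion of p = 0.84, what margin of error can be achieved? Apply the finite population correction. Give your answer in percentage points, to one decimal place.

Finite-population factor: (N−n)/(N−1) = (8538−945)/(8538−1) = 0.8894.
SE(p̂) = √[p(1−p)/n · (N−n)/(N−1)] = √[0.1344/945 × 0.8894] = 0.01125.
E = z × SE = 2.576 × 0.01125 = 0.02897 ≈ 2.9 percentage points.

2.9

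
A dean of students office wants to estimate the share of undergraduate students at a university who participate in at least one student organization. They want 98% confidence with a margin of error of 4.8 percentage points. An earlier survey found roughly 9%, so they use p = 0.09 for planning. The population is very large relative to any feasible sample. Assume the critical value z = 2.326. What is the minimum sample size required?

193

With p = 0.09, p(1−p) = 0.0819.
n = z²·p(1−p)/E² = 2.326² × 0.0819 / 0.048² = 5.4103 × 0.0819 / 0.002304 ≈ 192.32.
Rounding up gives n = 193.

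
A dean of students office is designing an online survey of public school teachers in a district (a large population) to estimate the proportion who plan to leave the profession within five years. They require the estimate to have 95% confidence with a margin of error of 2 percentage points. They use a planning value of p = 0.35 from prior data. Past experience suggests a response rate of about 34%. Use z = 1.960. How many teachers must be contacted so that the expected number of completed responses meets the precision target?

6427

Completed interviews needed: n₀ = 1.960² × 0.2275 / 0.020² ≈ 2184.91 → 2185.
At a 34% response rate, contacts needed = 2185 / 0.34 ≈ 6426.47 → 6427.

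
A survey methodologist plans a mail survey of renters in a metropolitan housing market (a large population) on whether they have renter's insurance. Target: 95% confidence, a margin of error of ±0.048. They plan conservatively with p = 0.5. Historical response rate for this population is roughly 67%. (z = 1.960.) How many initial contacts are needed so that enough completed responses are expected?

Completed interviews needed: n₀ = 1.960² × 0.2500 / 0.048² ≈ 416.84 → 417.
At a 67% response rate, contacts needed = 417 / 0.67 ≈ 622.39 → 623.

623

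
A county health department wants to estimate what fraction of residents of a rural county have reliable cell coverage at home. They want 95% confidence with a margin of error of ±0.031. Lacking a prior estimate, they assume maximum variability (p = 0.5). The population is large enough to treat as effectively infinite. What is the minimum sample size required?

1000

For 95% confidence, z = 1.96.
With p = 0.5, p(1−p) = 0.25.
n = z²·p(1−p)/E² = 1.96² × 0.2500 / 0.031² = 3.8416 × 0.2500 / 0.000961 ≈ 999.38.
Rounding up gives n = 1000.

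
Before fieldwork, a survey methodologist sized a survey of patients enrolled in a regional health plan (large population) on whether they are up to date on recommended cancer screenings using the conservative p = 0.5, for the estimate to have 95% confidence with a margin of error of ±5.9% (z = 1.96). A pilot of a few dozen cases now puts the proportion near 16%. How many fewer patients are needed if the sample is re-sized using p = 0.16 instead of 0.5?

Conservative (p = 0.5): n = 1.96² × 0.25 / 0.059² ≈ 275.90 → 276.
Using p = 0.16: p(1−p) = 0.1344, so n = 1.96² × 0.1344 / 0.059² ≈ 148.32 → 149.
Reduction: 276 − 149 = 127.

127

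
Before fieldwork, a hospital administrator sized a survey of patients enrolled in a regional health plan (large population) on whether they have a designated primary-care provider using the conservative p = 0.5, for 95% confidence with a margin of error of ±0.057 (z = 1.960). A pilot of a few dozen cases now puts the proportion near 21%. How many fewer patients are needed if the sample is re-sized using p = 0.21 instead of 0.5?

Conservative (p = 0.5): n = 1.960² × 0.25 / 0.057² ≈ 295.60 → 296.
Using p = 0.21: p(1−p) = 0.1659, so n = 1.960² × 0.1659 / 0.057² ≈ 196.16 → 197.
Reduction: 296 − 197 = 99.

99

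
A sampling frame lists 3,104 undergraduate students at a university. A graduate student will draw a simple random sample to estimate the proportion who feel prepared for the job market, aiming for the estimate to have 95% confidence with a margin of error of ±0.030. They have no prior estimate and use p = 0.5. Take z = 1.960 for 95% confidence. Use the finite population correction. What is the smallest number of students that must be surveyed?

Unadjusted: n₀ = 1.960² × 0.50 × 0.50 / 0.030² ≈ 1067.11, so n₀ = 1068.
Finite population correction with N = 3,104: n = n₀ / (1 + (n₀−1)/N) = 1068 / (1 + 1067/3104) = 1068 / 1.3438 ≈ 794.79.
Rounding up, n = 795.

795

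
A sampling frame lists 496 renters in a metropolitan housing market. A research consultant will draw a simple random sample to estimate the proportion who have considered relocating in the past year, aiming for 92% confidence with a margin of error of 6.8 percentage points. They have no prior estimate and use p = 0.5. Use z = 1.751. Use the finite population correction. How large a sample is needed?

125

Unadjusted: n₀ = 1.751² × 0.50 × 0.50 / 0.068² ≈ 165.77, so n₀ = 166.
Finite population correction with N = 496: n = n₀ / (1 + (n₀−1)/N) = 166 / (1 + 165/496) = 166 / 1.3327 ≈ 124.56.
Rounding up, n = 125.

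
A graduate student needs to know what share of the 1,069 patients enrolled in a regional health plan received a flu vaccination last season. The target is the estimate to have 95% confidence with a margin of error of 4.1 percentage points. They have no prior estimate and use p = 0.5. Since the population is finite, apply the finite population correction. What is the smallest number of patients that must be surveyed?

373

For 95% confidence, z = 1.96.
Unadjusted: n₀ = 1.96² × 0.50 × 0.50 / 0.041² ≈ 571.33, so n₀ = 572.
Finite population correction with N = 1,069: n = n₀ / (1 + (n₀−1)/N) = 572 / (1 + 571/1069) = 572 / 1.5341 ≈ 372.85.
Rounding up, n = 373.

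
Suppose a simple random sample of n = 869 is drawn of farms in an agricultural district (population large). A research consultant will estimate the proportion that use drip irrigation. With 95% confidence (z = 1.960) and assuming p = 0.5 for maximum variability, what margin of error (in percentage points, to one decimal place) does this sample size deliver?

SE(p̂) = √[p(1−p)/n] = √[0.2500/869] = 0.01696.
E = z × SE = 1.960 × 0.01696 = 0.03324, or 3.3 percentage points.

3.3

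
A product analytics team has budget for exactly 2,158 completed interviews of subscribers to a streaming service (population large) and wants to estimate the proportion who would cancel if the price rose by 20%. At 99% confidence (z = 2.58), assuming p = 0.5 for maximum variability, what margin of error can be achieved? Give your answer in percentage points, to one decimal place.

2.8

SE(p̂) = √[p(1−p)/n] = √[0.2500/2158] = 0.01076.
E = z × SE = 2.58 × 0.01076 = 0.02777, or 2.8 percentage points.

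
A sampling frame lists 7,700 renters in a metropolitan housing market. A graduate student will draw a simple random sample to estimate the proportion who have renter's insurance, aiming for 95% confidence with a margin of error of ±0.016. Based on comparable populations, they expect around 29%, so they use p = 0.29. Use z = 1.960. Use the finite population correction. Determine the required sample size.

2206

Unadjusted: n₀ = 1.960² × 0.29 × 0.71 / 0.016² ≈ 3089.79, so n₀ = 3090.
Finite population correction with N = 7,700: n = n₀ / (1 + (n₀−1)/N) = 3090 / (1 + 3089/7700) = 3090 / 1.4012 ≈ 2205.30.
Rounding up, n = 2206.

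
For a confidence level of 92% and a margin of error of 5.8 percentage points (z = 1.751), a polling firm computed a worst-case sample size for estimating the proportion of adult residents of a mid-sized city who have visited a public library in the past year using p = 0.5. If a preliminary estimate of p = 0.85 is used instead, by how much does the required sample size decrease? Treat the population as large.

Conservative (p = 0.5): n = 1.751² × 0.25 / 0.058² ≈ 227.85 → 228.
Using p = 0.85: p(1−p) = 0.1275, so n = 1.751² × 0.1275 / 0.058² ≈ 116.21 → 117.
Reduction: 228 − 117 = 111.

111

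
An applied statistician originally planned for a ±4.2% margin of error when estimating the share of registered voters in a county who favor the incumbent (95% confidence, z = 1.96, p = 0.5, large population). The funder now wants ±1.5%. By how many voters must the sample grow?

At ±4.2%: n = 1.96² × 0.2500 / 0.042² ≈ 544.44 → 545.
At ±1.5%: n = 1.96² × 0.2500 / 0.015² ≈ 4268.44 → 4269.
Additional respondents: 4269 − 545 = 3724.

3724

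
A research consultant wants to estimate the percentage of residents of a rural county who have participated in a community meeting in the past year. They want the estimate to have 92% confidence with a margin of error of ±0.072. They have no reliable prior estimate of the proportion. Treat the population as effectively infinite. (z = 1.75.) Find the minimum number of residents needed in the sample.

With no prior estimate, use p = 0.5, giving p(1−p) = 0.25.
n = z²·p(1−p)/E² = 1.75² × 0.2500 / 0.072² = 3.0625 × 0.2500 / 0.005184 ≈ 147.69.
Rounding up gives n = 148.

148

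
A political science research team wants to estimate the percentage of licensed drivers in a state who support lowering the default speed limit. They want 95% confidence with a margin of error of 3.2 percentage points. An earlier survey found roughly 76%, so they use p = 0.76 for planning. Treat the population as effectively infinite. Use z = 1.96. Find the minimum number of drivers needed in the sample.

685

With p = 0.76, p(1−p) = 0.1824.
n = z²·p(1−p)/E² = 1.96² × 0.1824 / 0.032² = 3.8416 × 0.1824 / 0.001024 ≈ 684.28.
Rounding up gives n = 685.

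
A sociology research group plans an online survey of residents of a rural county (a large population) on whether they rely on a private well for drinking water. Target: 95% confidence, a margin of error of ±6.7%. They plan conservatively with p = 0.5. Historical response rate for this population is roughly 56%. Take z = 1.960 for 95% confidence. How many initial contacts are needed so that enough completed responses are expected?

Completed interviews needed: n₀ = 1.960² × 0.2500 / 0.067² ≈ 213.95 → 214.
At a 56% response rate, contacts needed = 214 / 0.56 ≈ 382.14 → 383.

383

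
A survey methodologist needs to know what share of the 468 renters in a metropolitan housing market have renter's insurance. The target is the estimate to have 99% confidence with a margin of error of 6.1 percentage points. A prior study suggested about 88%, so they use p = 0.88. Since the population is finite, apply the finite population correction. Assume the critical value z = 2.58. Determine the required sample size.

Unadjusted: n₀ = 2.58² × 0.88 × 0.12 / 0.061² ≈ 188.91, so n₀ = 189.
Finite population correction with N = 468: n = n₀ / (1 + (n₀−1)/N) = 189 / (1 + 188/468) = 189 / 1.4017 ≈ 134.84.
Rounding up, n = 135.

135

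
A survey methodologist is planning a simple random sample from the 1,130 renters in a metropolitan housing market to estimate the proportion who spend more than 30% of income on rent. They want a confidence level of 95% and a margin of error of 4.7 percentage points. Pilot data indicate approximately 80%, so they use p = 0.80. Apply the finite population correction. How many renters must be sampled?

224

For 95% confidence, z = 1.960.
Unadjusted: n₀ = 1.960² × 0.80 × 0.20 / 0.047² ≈ 278.25, so n₀ = 279.
Finite population correction with N = 1,130: n = n₀ / (1 + (n₀−1)/N) = 279 / (1 + 278/1130) = 279 / 1.2460 ≈ 223.91.
Rounding up, n = 224.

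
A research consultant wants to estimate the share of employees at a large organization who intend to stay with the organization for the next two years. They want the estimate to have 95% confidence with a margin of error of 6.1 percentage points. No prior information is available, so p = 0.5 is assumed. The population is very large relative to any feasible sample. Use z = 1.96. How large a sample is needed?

With p = 0.5, p(1−p) = 0.25.
n = z²·p(1−p)/E² = 1.96² × 0.2500 / 0.061² = 3.8416 × 0.2500 / 0.003721 ≈ 258.10.
Rounding up gives n = 259.

259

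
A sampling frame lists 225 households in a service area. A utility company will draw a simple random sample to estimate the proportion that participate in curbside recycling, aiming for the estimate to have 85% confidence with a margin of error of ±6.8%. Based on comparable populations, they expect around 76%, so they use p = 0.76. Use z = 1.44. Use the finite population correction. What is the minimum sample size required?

Unadjusted: n₀ = 1.44² × 0.76 × 0.24 / 0.068² ≈ 81.80, so n₀ = 82.
Finite population correction with N = 225: n = n₀ / (1 + (n₀−1)/N) = 82 / (1 + 81/225) = 82 / 1.3600 ≈ 60.29.
Rounding up, n = 61.

61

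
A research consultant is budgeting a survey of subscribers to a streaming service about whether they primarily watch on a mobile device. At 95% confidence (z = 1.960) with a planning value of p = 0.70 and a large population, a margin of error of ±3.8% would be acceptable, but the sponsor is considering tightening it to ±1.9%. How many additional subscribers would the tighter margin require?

1676

At ±3.8%: n = 1.960² × 0.2100 / 0.038² ≈ 558.68 → 559.
At ±1.9%: n = 1.960² × 0.2100 / 0.019² ≈ 2234.73 → 2235.
Additional respondents: 2235 − 559 = 1676.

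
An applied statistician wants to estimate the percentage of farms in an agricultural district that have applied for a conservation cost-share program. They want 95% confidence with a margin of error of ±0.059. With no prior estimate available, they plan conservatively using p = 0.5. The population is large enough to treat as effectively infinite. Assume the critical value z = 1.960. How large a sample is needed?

With p = 0.5, p(1−p) = 0.25.
n = z²·p(1−p)/E² = 1.960² × 0.2500 / 0.059² = 3.8416 × 0.2500 / 0.003481 ≈ 275.90.
Rounding up gives n = 276.

276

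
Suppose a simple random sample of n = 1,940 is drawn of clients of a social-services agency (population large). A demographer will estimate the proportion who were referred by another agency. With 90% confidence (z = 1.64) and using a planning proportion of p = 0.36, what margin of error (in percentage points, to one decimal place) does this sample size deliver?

SE(p̂) = √[p(1−p)/n] = √[0.2304/1940] = 0.01090.
E = z × SE = 1.64 × 0.01090 = 0.01787, or 1.8 percentage points.

1.8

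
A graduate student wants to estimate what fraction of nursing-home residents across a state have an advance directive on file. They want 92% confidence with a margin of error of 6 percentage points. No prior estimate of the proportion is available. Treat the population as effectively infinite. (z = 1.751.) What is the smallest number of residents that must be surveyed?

213

With no prior estimate, use p = 0.5, giving p(1−p) = 0.25.
n = z²·p(1−p)/E² = 1.751² × 0.2500 / 0.060² = 3.0660 × 0.2500 / 0.003600 ≈ 212.92.
Rounding up gives n = 213.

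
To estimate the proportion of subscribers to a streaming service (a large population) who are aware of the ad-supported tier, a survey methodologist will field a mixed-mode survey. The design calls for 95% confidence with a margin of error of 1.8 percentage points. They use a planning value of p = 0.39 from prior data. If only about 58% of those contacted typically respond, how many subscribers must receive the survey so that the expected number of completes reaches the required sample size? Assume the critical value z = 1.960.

4864

Completed interviews needed: n₀ = 1.960² × 0.2379 / 0.018² ≈ 2820.73 → 2821.
At a 58% response rate, contacts needed = 2821 / 0.58 ≈ 4863.79 → 4864.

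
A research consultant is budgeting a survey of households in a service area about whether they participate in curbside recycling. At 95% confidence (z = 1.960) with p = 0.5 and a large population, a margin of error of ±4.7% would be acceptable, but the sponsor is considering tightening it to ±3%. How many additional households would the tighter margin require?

At ±4.7%: n = 1.960² × 0.2500 / 0.047² ≈ 434.77 → 435.
At ±3%: n = 1.960² × 0.2500 / 0.030² ≈ 1067.11 → 1068.
Additional respondents: 1068 − 435 = 633.

633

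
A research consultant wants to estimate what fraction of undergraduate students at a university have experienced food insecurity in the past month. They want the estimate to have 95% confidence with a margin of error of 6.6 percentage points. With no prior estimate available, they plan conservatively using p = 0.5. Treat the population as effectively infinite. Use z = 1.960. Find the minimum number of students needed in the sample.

With p = 0.5, p(1−p) = 0.25.
n = z²·p(1−p)/E² = 1.960² × 0.2500 / 0.066² = 3.8416 × 0.2500 / 0.004356 ≈ 220.48.
Rounding up gives n = 221.

221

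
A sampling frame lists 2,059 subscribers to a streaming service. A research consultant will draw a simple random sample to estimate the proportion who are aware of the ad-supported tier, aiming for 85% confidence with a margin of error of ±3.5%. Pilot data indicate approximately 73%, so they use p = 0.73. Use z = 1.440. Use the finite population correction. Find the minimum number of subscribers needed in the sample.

288

Unadjusted: n₀ = 1.440² × 0.73 × 0.27 / 0.035² ≈ 333.64, so n₀ = 334.
Finite population correction with N = 2,059: n = n₀ / (1 + (n₀−1)/N) = 334 / (1 + 333/2059) = 334 / 1.1617 ≈ 287.50.
Rounding up, n = 288.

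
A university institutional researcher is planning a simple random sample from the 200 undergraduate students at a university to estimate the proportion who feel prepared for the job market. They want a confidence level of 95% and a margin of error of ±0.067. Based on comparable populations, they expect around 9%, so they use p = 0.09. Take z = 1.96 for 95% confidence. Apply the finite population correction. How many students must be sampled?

53

Unadjusted: n₀ = 1.96² × 0.09 × 0.91 / 0.067² ≈ 70.09, so n₀ = 71.
Finite population correction with N = 200: n = n₀ / (1 + (n₀−1)/N) = 71 / (1 + 70/200) = 71 / 1.3500 ≈ 52.59.
Rounding up, n = 53.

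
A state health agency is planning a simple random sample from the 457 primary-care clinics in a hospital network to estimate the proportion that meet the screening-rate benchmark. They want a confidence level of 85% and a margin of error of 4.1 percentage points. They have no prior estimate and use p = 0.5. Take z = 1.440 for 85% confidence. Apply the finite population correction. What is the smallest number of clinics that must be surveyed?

Unadjusted: n₀ = 1.440² × 0.50 × 0.50 / 0.041² ≈ 308.39, so n₀ = 309.
Finite population correction with N = 457: n = n₀ / (1 + (n₀−1)/N) = 309 / (1 + 308/457) = 309 / 1.6740 ≈ 184.59.
Rounding up, n = 185.

185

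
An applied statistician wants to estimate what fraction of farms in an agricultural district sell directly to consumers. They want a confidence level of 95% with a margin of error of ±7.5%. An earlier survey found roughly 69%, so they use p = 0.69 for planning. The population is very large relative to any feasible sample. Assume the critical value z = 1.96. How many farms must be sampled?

147

With p = 0.69, p(1−p) = 0.2139.
n = z²·p(1−p)/E² = 1.96² × 0.2139 / 0.075² = 3.8416 × 0.2139 / 0.005625 ≈ 146.08.
Rounding up gives n = 147.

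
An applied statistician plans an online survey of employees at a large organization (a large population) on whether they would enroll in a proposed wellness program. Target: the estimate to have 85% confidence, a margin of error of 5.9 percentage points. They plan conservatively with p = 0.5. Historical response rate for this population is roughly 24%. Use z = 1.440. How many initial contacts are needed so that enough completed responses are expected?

Completed interviews needed: n₀ = 1.440² × 0.2500 / 0.059² ≈ 148.92 → 149.
At a 24% response rate, contacts needed = 149 / 0.24 ≈ 620.83 → 621.

621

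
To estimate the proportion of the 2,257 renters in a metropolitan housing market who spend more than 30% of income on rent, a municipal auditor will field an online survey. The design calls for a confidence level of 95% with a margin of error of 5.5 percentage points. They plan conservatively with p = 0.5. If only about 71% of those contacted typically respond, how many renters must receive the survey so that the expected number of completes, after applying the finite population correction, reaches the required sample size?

393

For 95% confidence, z = 1.96.
Completed interviews needed (unadjusted): n₀ = 1.96² × 0.2500 / 0.055² ≈ 317.49 → 318.
FPC for N = 2,257: n = 318 / (1 + 317/2257) = 318 / 1.1405 ≈ 278.84 → 279.
At a 71% response rate, contacts needed = 279 / 0.71 ≈ 392.96 → 393.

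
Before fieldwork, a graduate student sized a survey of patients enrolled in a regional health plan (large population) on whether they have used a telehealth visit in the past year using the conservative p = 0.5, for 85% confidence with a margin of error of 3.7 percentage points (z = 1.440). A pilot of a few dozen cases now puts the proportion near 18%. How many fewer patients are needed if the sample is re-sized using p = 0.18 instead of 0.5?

155

Conservative (p = 0.5): n = 1.440² × 0.25 / 0.037² ≈ 378.67 → 379.
Using p = 0.18: p(1−p) = 0.1476, so n = 1.440² × 0.1476 / 0.037² ≈ 223.57 → 224.
Reduction: 379 − 224 = 155.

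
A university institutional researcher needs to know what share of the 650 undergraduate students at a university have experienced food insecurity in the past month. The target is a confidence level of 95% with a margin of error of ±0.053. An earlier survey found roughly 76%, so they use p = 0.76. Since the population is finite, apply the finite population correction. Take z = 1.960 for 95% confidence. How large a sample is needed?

181

Unadjusted: n₀ = 1.960² × 0.76 × 0.24 / 0.053² ≈ 249.45, so n₀ = 250.
Finite population correction with N = 650: n = n₀ / (1 + (n₀−1)/N) = 250 / (1 + 249/650) = 250 / 1.3831 ≈ 180.76.
Rounding up, n = 181.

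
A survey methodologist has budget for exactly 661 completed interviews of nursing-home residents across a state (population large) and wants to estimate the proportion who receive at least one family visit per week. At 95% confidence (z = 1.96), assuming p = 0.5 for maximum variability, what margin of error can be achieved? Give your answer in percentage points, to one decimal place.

3.8

SE(p̂) = √[p(1−p)/n] = √[0.2500/661] = 0.01945.
E = z × SE = 1.96 × 0.01945 = 0.03812, or 3.8 percentage points.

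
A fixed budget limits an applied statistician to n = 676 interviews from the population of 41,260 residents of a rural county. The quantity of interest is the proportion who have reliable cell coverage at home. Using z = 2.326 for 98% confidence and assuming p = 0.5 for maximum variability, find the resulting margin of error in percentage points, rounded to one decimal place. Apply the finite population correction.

4.4

Finite-population factor: (N−n)/(N−1) = (41260−676)/(41260−1) = 0.9836.
SE(p̂) = √[p(1−p)/n · (N−n)/(N−1)] = √[0.2500/676 × 0.9836] = 0.01907.
E = z × SE = 2.326 × 0.01907 = 0.04436 ≈ 4.4 percentage points.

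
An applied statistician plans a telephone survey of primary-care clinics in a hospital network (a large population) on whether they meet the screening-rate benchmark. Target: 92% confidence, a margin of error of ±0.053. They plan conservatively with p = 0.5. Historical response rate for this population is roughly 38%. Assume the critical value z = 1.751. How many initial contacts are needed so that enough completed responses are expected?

719

Completed interviews needed: n₀ = 1.751² × 0.2500 / 0.053² ≈ 272.87 → 273.
At a 38% response rate, contacts needed = 273 / 0.38 ≈ 718.42 → 719.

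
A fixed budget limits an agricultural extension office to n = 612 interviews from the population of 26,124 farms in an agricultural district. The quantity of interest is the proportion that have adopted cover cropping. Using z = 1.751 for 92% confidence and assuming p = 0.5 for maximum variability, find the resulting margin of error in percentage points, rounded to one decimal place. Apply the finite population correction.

Finite-population factor: (N−n)/(N−1) = (26124−612)/(26124−1) = 0.9766.
SE(p̂) = √[p(1−p)/n · (N−n)/(N−1)] = √[0.2500/612 × 0.9766] = 0.01997.
E = z × SE = 1.751 × 0.01997 = 0.03497 ≈ 3.5 percentage points.

3.5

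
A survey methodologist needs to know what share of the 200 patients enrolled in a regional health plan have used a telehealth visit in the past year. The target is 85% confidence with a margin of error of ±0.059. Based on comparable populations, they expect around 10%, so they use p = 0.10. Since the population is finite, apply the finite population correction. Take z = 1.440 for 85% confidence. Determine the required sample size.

43

Unadjusted: n₀ = 1.440² × 0.10 × 0.90 / 0.059² ≈ 53.61, so n₀ = 54.
Finite population correction with N = 200: n = n₀ / (1 + (n₀−1)/N) = 54 / (1 + 53/200) = 54 / 1.2650 ≈ 42.69.
Rounding up, n = 43.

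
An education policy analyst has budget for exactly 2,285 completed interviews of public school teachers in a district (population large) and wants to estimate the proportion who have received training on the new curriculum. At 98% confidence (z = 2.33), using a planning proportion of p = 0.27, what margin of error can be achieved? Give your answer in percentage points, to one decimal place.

SE(p̂) = √[p(1−p)/n] = √[0.1971/2285] = 0.00929.
E = z × SE = 2.33 × 0.00929 = 0.02164, or 2.2 percentage points.

2.2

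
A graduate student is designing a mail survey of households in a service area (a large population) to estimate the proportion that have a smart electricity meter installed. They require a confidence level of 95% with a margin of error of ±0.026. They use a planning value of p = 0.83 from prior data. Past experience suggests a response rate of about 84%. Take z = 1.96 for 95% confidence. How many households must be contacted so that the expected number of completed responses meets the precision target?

Completed interviews needed: n₀ = 1.96² × 0.1411 / 0.026² ≈ 801.85 → 802.
At an 84% response rate, contacts needed = 802 / 0.84 ≈ 954.76 → 955.

955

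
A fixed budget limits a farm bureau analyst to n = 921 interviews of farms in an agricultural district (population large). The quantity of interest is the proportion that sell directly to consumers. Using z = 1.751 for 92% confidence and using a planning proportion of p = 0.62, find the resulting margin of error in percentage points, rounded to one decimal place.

2.8

SE(p̂) = √[p(1−p)/n] = √[0.2356/921] = 0.01599.
E = z × SE = 1.751 × 0.01599 = 0.02801, or 2.8 percentage points.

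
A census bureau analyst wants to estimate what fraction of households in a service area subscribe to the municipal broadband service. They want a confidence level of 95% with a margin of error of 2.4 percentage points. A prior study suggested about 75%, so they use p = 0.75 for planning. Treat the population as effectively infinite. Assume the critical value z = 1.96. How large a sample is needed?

With p = 0.75, p(1−p) = 0.1875.
n = z²·p(1−p)/E² = 1.96² × 0.1875 / 0.024² = 3.8416 × 0.1875 / 0.000576 ≈ 1250.52.
Rounding up gives n = 1251.

1251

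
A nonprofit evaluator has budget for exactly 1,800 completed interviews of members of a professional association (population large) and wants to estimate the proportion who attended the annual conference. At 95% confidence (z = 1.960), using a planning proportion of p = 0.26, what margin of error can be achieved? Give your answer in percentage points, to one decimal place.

SE(p̂) = √[p(1−p)/n] = √[0.1924/1800] = 0.01034.
E = z × SE = 1.960 × 0.01034 = 0.02026, or 2.0 percentage points.

2.0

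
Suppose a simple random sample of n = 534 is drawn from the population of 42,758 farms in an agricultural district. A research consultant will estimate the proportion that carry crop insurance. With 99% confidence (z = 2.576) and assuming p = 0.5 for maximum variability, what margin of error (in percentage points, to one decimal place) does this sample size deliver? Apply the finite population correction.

Finite-population factor: (N−n)/(N−1) = (42758−534)/(42758−1) = 0.9875.
SE(p̂) = √[p(1−p)/n · (N−n)/(N−1)] = √[0.2500/534 × 0.9875] = 0.02150.
E = z × SE = 2.576 × 0.02150 = 0.05539 ≈ 5.5 percentage points.

5.5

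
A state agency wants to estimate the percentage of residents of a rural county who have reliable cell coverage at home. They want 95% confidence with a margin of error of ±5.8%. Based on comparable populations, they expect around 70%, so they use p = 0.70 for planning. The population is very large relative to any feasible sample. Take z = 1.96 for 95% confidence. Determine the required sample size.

240

With p = 0.70, p(1−p) = 0.2100.
n = z²·p(1−p)/E² = 1.96² × 0.2100 / 0.058² = 3.8416 × 0.2100 / 0.003364 ≈ 239.81.
Rounding up gives n = 240.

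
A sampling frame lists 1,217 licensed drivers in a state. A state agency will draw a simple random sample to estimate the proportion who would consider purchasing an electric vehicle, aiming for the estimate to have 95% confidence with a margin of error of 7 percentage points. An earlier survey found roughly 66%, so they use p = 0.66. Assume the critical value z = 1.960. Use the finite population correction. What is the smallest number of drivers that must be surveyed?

Unadjusted: n₀ = 1.960² × 0.66 × 0.34 / 0.070² ≈ 175.93, so n₀ = 176.
Finite population correction with N = 1,217: n = n₀ / (1 + (n₀−1)/N) = 176 / (1 + 175/1217) = 176 / 1.1438 ≈ 153.87.
Rounding up, n = 154.

154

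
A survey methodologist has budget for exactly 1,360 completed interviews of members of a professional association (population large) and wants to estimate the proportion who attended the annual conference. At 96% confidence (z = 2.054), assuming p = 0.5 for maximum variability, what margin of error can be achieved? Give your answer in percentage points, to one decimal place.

2.8

SE(p̂) = √[p(1−p)/n] = √[0.2500/1360] = 0.01356.
E = z × SE = 2.054 × 0.01356 = 0.02785, or 2.8 percentage points.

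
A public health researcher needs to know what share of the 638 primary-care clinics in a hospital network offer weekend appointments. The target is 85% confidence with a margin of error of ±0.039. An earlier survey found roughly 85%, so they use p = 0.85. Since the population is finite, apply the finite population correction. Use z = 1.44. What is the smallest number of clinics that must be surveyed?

137

Unadjusted: n₀ = 1.44² × 0.85 × 0.15 / 0.039² ≈ 173.82, so n₀ = 174.
Finite population correction with N = 638: n = n₀ / (1 + (n₀−1)/N) = 174 / (1 + 173/638) = 174 / 1.2712 ≈ 136.88.
Rounding up, n = 137.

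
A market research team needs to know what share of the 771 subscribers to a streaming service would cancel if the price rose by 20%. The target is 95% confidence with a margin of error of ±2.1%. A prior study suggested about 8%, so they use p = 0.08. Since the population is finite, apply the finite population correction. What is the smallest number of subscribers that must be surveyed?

For 95% confidence, z = 1.96.
Unadjusted: n₀ = 1.96² × 0.08 × 0.92 / 0.021² ≈ 641.14, so n₀ = 642.
Finite population correction with N = 771: n = n₀ / (1 + (n₀−1)/N) = 642 / (1 + 641/771) = 642 / 1.8314 ≈ 350.55.
Rounding up, n = 351.

351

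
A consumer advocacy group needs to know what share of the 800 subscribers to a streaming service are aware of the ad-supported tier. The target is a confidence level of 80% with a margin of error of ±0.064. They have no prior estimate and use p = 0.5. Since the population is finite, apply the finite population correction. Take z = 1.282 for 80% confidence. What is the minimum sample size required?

Unadjusted: n₀ = 1.282² × 0.50 × 0.50 / 0.064² ≈ 100.31, so n₀ = 101.
Finite population correction with N = 800: n = n₀ / (1 + (n₀−1)/N) = 101 / (1 + 100/800) = 101 / 1.1250 ≈ 89.78.
Rounding up, n = 90.

90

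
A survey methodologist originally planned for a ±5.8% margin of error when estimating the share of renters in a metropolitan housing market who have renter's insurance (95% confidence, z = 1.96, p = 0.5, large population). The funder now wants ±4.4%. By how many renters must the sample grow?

At ±5.8%: n = 1.96² × 0.2500 / 0.058² ≈ 285.49 → 286.
At ±4.4%: n = 1.96² × 0.2500 / 0.044² ≈ 496.07 → 497.
Additional respondents: 497 − 286 = 211.

211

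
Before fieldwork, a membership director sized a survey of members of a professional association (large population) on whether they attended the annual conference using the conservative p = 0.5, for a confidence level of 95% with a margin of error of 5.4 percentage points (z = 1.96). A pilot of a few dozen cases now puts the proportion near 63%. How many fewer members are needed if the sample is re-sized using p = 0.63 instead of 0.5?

22

Conservative (p = 0.5): n = 1.96² × 0.25 / 0.054² ≈ 329.36 → 330.
Using p = 0.63: p(1−p) = 0.2331, so n = 1.96² × 0.2331 / 0.054² ≈ 307.09 → 308.
Reduction: 330 − 308 = 22.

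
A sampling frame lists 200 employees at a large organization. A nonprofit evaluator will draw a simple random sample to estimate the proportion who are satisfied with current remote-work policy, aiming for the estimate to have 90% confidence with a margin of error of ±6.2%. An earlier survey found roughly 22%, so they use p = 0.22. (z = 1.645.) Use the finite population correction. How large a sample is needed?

Unadjusted: n₀ = 1.645² × 0.22 × 0.78 / 0.062² ≈ 120.80, so n₀ = 121.
Finite population correction with N = 200: n = n₀ / (1 + (n₀−1)/N) = 121 / (1 + 120/200) = 121 / 1.6000 ≈ 75.62.
Rounding up, n = 76.

76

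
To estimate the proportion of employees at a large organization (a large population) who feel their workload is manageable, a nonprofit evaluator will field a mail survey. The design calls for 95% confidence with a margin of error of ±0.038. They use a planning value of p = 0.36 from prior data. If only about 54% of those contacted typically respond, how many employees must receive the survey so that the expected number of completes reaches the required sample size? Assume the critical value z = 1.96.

Completed interviews needed: n₀ = 1.96² × 0.2304 / 0.038² ≈ 612.95 → 613.
At a 54% response rate, contacts needed = 613 / 0.54 ≈ 1135.19 → 1136.

1136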